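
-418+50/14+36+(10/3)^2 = -23141/63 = -367.32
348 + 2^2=352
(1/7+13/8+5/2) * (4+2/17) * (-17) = -1195/4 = -298.75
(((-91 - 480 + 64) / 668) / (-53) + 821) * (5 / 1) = 145335955 / 35404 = 4105.07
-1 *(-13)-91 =-78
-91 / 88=-1.03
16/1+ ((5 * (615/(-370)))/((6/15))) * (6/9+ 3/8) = -6681/1184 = -5.64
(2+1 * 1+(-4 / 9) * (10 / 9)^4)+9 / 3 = 314294 / 59049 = 5.32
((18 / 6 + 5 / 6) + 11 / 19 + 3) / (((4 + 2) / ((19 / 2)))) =845 / 72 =11.74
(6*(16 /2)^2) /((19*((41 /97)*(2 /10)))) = 186240 /779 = 239.08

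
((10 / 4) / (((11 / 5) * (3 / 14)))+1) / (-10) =-104 / 165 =-0.63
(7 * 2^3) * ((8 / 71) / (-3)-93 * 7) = -7765576 / 213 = -36458.10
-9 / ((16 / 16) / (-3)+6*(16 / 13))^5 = -812017791 / 1572763671875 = -0.00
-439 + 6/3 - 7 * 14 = -535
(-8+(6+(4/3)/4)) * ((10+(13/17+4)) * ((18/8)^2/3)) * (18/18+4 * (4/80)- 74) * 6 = 616707/34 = 18138.44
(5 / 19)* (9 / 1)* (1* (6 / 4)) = 135 / 38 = 3.55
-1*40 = -40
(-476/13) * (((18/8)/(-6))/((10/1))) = 357/260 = 1.37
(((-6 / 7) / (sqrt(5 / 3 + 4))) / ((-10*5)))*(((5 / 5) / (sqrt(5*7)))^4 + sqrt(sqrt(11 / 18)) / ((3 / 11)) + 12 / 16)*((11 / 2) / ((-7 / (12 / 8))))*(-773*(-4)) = -280599*11^(1 / 4)*sqrt(17)*2^(3 / 4) / 41650-281542833*sqrt(51) / 102042500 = -104.78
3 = 3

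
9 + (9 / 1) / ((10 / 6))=72 / 5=14.40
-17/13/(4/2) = -17/26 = -0.65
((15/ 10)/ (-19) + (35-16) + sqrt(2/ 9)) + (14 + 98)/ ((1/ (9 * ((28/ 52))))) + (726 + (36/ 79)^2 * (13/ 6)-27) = sqrt(2)/ 3 + 3888163373/ 3083054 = 1261.61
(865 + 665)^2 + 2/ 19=44477102/ 19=2340900.11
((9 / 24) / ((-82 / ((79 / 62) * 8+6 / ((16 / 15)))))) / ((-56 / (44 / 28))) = 0.00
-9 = -9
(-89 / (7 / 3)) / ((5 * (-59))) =267 / 2065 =0.13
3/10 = 0.30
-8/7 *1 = -8/7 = -1.14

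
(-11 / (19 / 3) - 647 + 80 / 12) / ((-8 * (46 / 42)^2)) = 2689953 / 40204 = 66.91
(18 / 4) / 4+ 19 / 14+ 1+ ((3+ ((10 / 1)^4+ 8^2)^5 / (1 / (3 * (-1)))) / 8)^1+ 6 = -271008210332828172219 / 7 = -38715458618975453174.14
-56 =-56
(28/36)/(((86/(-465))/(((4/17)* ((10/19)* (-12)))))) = 86800/13889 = 6.25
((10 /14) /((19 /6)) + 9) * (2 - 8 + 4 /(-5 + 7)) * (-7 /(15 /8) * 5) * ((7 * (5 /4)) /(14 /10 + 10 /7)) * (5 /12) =5010250 /5643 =887.87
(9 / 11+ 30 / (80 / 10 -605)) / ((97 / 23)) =38663 / 212333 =0.18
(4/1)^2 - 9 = 7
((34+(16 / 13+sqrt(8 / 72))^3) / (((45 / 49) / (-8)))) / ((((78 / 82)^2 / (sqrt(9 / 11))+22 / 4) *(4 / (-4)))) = 4970966760640048 / 80227931662125-5914297157216 *sqrt(11) / 1740645460125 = 50.69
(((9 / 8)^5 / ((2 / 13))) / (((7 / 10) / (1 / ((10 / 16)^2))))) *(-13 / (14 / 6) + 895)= 2389653981 / 62720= 38100.35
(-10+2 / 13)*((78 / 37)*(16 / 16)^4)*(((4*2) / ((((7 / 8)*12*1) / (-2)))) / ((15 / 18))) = 49152 / 1295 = 37.96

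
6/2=3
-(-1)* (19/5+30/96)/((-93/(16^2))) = -5264/465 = -11.32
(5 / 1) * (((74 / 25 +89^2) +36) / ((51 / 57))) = 3780981 / 85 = 44482.13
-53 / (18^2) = -53 / 324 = -0.16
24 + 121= 145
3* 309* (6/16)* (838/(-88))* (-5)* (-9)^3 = -4247296155/352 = -12066182.26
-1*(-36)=36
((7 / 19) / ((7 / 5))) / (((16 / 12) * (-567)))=-5 / 14364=-0.00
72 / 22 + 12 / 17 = 744 / 187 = 3.98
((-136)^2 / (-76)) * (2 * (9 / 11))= -83232 / 209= -398.24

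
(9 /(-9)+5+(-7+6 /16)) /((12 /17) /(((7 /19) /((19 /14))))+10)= -17493 /83968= -0.21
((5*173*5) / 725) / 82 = 173 / 2378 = 0.07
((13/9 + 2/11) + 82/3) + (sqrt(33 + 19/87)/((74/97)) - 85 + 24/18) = -5416/99 + 1649 * sqrt(870)/6438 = -47.15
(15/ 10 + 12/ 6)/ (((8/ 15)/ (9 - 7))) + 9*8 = 681/ 8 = 85.12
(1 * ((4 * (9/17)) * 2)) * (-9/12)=-54/17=-3.18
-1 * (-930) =930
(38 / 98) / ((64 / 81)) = 1539 / 3136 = 0.49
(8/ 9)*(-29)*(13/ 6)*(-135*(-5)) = -37700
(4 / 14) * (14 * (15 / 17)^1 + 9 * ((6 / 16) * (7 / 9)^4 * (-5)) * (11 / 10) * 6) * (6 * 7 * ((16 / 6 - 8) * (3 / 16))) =312907 / 918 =340.86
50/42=1.19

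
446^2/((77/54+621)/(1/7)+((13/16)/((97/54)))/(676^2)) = 146502569700864/3208937357081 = 45.65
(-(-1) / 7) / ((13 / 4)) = 4 / 91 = 0.04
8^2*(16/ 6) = 512/ 3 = 170.67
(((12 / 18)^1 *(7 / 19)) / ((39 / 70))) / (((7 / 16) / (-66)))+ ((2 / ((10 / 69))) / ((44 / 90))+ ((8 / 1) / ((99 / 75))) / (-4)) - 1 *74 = -618349 / 5434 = -113.79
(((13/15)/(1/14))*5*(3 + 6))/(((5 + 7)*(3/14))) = 637/3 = 212.33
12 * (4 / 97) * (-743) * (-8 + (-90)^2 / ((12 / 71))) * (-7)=11962383216 / 97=123323538.31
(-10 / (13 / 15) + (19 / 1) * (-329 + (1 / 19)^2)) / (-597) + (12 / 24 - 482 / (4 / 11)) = -193836341 / 147459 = -1314.51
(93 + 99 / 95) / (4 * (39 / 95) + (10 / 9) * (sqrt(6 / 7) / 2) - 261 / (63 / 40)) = -92115847404 / 160709922089 - 44558325 * sqrt(42) / 160709922089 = -0.57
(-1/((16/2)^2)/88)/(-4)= 1/22528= 0.00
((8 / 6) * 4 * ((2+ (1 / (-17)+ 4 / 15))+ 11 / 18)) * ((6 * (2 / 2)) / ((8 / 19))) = 163894 / 765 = 214.24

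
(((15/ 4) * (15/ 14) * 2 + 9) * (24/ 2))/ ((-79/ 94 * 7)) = -134514/ 3871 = -34.75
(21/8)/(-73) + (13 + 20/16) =8301/584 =14.21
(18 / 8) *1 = 9 / 4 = 2.25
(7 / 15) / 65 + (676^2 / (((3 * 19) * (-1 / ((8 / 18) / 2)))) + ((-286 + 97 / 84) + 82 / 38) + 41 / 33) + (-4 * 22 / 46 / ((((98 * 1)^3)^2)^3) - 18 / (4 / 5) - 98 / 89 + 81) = -1308487707092607452973457592876788133696549933461 / 652410023820563741191664286409566294299443200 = -2005.62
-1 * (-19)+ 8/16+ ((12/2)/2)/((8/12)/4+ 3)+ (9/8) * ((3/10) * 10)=3621/152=23.82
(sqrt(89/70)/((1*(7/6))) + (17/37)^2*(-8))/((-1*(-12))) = -578/4107 + sqrt(6230)/980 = -0.06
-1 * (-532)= 532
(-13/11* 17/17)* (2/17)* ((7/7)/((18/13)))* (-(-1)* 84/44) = -1183/6171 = -0.19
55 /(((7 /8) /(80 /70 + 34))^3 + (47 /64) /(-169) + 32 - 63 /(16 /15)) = -70847523901440 /34865779706759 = -2.03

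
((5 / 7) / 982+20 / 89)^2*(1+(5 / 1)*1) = 57069916875 / 187141054898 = 0.30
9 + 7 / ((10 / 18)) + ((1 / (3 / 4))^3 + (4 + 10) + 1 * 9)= 6341 / 135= 46.97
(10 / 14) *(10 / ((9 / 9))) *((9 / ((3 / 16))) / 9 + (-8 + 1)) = -250 / 21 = -11.90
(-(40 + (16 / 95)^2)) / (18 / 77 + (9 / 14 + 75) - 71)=-55633424 / 6777775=-8.21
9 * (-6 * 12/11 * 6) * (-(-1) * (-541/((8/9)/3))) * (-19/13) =-134881038/143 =-943224.04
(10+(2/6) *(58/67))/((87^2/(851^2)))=984.41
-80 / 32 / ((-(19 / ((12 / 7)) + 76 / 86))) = 258 / 1235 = 0.21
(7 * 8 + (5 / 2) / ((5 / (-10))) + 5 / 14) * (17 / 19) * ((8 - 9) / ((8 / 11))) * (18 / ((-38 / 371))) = 64134081 / 5776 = 11103.55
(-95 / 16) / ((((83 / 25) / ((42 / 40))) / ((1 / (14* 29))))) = -1425 / 308096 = -0.00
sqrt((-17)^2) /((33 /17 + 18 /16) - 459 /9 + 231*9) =2312 /276225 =0.01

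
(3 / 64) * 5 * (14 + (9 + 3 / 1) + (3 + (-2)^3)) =315 / 64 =4.92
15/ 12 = 5/ 4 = 1.25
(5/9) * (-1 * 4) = -20/9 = -2.22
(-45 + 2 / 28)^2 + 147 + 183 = 460321 / 196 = 2348.58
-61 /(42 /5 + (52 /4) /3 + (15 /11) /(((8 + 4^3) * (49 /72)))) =-493185 /103174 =-4.78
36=36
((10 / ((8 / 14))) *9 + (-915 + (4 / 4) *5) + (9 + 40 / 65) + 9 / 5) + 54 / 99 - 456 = -1711051 / 1430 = -1196.54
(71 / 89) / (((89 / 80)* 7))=5680 / 55447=0.10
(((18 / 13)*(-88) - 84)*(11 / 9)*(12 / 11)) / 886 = -1784 / 5759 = -0.31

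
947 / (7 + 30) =947 / 37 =25.59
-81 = -81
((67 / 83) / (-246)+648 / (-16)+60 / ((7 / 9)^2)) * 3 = 29354338 / 166747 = 176.04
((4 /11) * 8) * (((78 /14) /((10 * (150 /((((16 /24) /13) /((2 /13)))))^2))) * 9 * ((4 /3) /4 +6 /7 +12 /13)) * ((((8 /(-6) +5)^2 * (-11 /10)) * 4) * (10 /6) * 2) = -1117072 /37209375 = -0.03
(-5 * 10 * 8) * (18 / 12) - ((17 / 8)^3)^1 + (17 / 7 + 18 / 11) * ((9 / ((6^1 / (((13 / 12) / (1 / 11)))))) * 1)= -1924375 / 3584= -536.93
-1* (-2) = 2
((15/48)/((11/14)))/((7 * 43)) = 5/3784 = 0.00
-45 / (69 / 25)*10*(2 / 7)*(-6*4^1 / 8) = 22500 / 161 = 139.75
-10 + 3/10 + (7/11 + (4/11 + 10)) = 13/10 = 1.30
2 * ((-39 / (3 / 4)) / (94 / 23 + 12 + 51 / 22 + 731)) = -52624 / 379199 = -0.14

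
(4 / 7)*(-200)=-114.29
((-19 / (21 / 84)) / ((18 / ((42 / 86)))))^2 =70756 / 16641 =4.25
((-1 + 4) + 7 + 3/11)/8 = 113/88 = 1.28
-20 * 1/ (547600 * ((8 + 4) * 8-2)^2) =-1/ 241929680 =-0.00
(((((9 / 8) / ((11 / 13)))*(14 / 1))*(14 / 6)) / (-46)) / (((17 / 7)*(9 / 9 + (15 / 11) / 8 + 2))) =-4459 / 36363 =-0.12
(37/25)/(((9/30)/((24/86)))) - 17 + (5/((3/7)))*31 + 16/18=671314/1935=346.93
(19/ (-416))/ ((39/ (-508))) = 2413/ 4056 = 0.59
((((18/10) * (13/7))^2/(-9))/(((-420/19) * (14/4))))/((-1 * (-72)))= 3211/14406000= 0.00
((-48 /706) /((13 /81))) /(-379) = 1944 /1739231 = 0.00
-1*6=-6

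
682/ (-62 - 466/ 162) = -55242/ 5255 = -10.51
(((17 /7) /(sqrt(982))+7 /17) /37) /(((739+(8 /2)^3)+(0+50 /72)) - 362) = 306 * sqrt(982) /2022114269+252 /10001729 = 0.00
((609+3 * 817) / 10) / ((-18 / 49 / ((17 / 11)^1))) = -14161 / 11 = -1287.36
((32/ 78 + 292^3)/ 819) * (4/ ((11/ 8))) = 31071566336/ 351351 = 88434.55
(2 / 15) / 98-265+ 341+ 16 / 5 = 58213 / 735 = 79.20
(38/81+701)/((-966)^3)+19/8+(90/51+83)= 7725976266541/88661951028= 87.14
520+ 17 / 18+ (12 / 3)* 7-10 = 9701 / 18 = 538.94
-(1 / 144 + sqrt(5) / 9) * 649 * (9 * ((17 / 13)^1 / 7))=-11033 * sqrt(5) / 91 - 11033 / 1456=-278.68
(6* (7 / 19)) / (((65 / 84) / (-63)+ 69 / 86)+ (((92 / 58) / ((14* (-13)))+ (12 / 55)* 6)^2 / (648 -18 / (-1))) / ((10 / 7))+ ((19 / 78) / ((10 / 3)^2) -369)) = -1520363325635154000 / 253232398880205756029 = -0.01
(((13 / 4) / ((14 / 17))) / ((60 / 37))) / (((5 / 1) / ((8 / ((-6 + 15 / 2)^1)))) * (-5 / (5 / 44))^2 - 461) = 0.00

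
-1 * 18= -18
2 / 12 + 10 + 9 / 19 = 1213 / 114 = 10.64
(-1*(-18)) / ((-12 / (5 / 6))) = -5 / 4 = -1.25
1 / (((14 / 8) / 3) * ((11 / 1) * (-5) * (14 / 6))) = -36 / 2695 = -0.01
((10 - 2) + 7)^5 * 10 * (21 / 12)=26578125 / 2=13289062.50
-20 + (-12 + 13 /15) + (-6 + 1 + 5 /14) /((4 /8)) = -4244 /105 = -40.42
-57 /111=-19 /37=-0.51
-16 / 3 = -5.33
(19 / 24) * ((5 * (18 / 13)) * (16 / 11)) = 7.97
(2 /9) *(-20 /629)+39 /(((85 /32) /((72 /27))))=39.15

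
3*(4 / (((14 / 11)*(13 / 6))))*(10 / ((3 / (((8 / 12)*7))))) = 880 / 13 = 67.69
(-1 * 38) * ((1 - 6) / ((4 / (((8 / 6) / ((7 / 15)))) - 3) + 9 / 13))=-12350 / 59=-209.32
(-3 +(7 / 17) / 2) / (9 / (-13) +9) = -1235 / 3672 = -0.34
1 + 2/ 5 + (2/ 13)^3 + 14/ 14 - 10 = -7.60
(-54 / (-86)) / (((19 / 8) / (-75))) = -16200 / 817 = -19.83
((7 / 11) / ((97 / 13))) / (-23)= -91 / 24541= -0.00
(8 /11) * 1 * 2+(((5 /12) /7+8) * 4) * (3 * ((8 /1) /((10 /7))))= 29868 /55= 543.05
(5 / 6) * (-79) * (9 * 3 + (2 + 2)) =-12245 / 6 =-2040.83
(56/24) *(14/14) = 7/3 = 2.33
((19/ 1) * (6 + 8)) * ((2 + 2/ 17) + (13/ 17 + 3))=26600/ 17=1564.71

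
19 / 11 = 1.73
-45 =-45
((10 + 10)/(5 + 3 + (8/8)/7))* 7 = 980/57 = 17.19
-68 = -68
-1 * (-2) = 2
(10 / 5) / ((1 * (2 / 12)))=12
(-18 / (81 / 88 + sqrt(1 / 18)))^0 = 1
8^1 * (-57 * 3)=-1368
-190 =-190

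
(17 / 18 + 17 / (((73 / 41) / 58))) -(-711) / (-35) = 24577561 / 45990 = 534.41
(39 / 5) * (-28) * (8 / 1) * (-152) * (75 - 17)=77016576 / 5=15403315.20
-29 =-29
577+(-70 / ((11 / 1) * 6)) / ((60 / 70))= 114001 / 198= 575.76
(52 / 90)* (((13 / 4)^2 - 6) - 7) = -169 / 120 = -1.41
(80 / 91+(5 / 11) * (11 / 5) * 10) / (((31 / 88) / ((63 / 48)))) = 16335 / 403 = 40.53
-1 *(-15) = 15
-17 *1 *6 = -102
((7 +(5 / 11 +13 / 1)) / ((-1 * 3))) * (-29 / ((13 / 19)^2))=422.36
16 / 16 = 1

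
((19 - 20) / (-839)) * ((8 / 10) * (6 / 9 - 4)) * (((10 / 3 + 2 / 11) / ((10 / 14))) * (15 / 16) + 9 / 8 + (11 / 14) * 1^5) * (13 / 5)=-52247 / 969045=-0.05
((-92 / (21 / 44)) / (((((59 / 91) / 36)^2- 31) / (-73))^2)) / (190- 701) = 231537639586885632 / 110685281001300625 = 2.09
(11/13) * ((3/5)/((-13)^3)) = -33/142805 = -0.00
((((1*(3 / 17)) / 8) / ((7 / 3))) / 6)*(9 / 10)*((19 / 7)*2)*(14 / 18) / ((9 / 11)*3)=209 / 85680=0.00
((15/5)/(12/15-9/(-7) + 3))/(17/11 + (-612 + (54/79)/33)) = -13035/13489018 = -0.00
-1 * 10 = -10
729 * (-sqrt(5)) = -729 * sqrt(5) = -1630.09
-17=-17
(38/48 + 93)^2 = 5067001/576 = 8796.88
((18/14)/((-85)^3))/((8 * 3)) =-3/34391000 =-0.00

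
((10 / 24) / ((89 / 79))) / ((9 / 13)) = 5135 / 9612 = 0.53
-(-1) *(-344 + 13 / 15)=-5147 / 15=-343.13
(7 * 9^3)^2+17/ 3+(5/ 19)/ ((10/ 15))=2968630117/ 114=26040615.06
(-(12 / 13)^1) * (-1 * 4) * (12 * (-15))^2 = 1555200 / 13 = 119630.77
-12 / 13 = -0.92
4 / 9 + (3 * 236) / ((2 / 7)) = 2478.44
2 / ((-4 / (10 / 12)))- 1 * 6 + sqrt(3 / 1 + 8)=-3.10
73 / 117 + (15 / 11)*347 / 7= 614606 / 9009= 68.22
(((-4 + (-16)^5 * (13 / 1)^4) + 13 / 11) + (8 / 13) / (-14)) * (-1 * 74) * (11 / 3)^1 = 2218396236332074 / 273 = 8125993539677.93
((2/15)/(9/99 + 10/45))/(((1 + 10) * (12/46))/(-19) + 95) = 28842/6424595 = 0.00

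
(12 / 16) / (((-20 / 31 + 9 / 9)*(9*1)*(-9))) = -31 / 1188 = -0.03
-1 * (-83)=83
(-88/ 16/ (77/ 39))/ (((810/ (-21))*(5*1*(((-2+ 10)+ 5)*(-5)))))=-1/ 4500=-0.00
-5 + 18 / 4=-1 / 2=-0.50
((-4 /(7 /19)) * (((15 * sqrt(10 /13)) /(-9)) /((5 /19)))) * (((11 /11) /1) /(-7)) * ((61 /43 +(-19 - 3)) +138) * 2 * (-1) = 4860504 * sqrt(130) /27391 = 2023.23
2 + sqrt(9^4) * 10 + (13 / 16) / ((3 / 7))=39067 / 48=813.90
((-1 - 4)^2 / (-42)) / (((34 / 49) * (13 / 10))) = -875 / 1326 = -0.66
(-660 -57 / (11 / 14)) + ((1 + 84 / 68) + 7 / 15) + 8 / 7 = -14308037 / 19635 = -728.70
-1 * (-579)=579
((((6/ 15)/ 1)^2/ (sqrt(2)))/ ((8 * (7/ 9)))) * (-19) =-171 * sqrt(2)/ 700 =-0.35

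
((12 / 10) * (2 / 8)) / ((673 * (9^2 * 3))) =1 / 545130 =0.00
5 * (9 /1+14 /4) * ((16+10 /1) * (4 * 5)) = 32500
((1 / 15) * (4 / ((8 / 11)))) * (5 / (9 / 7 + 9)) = 77 / 432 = 0.18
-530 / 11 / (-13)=530 / 143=3.71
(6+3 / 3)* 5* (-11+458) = 15645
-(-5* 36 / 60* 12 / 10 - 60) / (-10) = -159 / 25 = -6.36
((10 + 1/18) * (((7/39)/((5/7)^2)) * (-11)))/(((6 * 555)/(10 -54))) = 7512043/14610375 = 0.51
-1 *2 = -2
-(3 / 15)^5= -1 / 3125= -0.00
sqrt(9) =3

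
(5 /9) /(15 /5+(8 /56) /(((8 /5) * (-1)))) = 280 /1467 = 0.19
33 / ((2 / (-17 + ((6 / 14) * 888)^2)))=234170079 / 98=2389490.60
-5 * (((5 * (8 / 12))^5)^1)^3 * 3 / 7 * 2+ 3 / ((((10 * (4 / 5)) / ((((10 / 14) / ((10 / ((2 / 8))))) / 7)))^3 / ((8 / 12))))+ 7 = -298678790.33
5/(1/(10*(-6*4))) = -1200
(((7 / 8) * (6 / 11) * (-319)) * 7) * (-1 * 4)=4263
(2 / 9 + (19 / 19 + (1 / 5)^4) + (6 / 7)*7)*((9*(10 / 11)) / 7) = 7388 / 875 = 8.44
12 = 12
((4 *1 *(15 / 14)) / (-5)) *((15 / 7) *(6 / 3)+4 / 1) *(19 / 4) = -1653 / 49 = -33.73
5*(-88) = -440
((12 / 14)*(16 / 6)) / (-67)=-16 / 469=-0.03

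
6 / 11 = 0.55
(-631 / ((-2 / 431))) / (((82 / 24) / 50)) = 81588300 / 41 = 1989958.54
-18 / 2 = -9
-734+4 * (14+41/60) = -10129/15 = -675.27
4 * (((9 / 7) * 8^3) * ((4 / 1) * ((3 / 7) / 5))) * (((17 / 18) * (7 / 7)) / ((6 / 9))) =313344 / 245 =1278.96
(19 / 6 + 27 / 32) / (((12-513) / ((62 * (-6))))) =11935 / 4008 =2.98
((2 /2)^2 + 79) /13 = 80 /13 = 6.15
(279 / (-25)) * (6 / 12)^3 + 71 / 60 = -0.21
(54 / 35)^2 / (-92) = -729 / 28175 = -0.03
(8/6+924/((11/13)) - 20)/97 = 3220/291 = 11.07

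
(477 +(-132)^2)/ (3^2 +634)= 17901/ 643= 27.84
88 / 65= 1.35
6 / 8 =3 / 4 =0.75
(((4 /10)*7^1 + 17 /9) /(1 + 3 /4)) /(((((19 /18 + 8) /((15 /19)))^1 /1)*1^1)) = 5064 /21679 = 0.23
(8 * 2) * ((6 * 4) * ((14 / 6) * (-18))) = -16128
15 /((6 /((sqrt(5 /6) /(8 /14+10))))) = 35*sqrt(30) /888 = 0.22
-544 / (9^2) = -544 / 81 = -6.72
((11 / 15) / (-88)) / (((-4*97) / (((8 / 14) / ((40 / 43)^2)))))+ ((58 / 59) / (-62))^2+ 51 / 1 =51.00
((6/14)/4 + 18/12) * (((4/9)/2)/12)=5/168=0.03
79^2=6241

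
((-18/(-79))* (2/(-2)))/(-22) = 9/869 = 0.01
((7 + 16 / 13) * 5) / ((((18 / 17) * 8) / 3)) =14.58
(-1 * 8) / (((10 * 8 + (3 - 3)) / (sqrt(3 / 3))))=-1 / 10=-0.10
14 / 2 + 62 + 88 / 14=527 / 7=75.29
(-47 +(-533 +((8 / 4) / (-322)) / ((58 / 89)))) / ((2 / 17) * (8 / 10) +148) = -460370965 / 117546744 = -3.92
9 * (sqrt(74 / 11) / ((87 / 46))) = 138 * sqrt(814) / 319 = 12.34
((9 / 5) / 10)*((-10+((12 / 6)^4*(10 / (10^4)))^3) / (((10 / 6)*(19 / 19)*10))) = -263671767 / 2441406250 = -0.11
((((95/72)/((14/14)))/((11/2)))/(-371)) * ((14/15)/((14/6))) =-19/73458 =-0.00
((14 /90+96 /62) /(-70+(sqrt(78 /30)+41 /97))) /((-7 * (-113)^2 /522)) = 648590597 * sqrt(65) /1576783900916560+45127195249 /315356780183312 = 0.00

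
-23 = -23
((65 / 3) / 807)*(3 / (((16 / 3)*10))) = 13 / 8608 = 0.00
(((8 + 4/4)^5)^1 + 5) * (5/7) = 295270/7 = 42181.43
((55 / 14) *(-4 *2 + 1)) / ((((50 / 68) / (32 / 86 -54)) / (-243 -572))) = -70289186 / 43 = -1634632.23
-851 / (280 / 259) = -787.18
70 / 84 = 5 / 6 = 0.83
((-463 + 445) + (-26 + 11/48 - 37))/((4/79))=-306283/192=-1595.22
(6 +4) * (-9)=-90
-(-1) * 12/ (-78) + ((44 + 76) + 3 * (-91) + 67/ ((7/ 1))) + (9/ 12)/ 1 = -51991/ 364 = -142.83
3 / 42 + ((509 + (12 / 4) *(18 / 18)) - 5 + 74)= 8135 / 14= 581.07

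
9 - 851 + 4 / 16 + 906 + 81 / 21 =1907 / 28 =68.11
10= 10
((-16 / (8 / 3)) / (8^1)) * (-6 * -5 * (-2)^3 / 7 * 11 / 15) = 132 / 7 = 18.86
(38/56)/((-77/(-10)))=95/1078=0.09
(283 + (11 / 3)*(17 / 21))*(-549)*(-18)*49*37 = 5123426112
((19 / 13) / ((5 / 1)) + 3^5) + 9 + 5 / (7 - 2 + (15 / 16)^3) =6038913 / 23855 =253.15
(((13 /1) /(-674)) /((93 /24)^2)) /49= -416 /15868993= -0.00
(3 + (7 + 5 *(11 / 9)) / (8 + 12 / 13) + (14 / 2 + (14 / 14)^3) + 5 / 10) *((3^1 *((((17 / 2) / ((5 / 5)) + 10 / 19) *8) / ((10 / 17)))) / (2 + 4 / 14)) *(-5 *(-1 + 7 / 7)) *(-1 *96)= 0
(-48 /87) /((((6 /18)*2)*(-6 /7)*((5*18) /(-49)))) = -686 /1305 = -0.53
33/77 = 3/7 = 0.43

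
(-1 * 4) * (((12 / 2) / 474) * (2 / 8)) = -1 / 79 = -0.01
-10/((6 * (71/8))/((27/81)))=-0.06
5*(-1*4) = -20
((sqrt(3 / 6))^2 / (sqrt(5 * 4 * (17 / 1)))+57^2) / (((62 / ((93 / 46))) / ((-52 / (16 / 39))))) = -4941729 / 368 - 1521 * sqrt(85) / 125120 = -13428.72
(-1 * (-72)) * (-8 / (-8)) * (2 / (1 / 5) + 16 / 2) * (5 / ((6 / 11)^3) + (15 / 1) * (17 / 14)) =63535.71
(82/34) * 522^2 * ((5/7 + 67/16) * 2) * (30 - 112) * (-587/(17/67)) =2472486770571021/2023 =1222188220746.92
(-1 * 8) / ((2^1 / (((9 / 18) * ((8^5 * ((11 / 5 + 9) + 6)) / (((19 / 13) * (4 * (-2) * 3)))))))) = 9158656 / 285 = 32135.64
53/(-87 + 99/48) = -848/1359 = -0.62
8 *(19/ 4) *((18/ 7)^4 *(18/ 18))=3989088/ 2401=1661.43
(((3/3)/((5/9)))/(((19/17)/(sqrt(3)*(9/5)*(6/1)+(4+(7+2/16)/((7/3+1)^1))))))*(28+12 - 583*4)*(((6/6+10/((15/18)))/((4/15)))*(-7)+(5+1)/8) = 29313971199/3800+6447879612*sqrt(3)/475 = 31225897.87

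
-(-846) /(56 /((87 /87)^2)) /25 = 423 /700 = 0.60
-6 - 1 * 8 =-14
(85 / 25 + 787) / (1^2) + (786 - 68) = 7542 / 5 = 1508.40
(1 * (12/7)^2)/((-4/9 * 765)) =-36/4165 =-0.01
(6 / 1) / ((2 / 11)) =33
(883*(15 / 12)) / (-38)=-4415 / 152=-29.05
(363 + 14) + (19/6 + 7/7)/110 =49769/132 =377.04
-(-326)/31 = 326/31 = 10.52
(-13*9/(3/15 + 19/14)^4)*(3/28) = -300982500/141158161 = -2.13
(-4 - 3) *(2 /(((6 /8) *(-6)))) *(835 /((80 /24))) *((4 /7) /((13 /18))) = 8016 /13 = 616.62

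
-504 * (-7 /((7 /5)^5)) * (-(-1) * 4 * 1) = 900000 /343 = 2623.91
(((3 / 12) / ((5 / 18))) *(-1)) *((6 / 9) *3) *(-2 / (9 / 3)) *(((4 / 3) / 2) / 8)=1 / 10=0.10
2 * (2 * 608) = 2432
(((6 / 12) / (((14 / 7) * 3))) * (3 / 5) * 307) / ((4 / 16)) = 307 / 5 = 61.40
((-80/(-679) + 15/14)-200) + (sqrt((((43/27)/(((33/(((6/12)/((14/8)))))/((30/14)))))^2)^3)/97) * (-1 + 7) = -39625789288897445/199314118511046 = -198.81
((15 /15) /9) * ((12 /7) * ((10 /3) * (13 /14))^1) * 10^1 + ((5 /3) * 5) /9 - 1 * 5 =2410 /1323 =1.82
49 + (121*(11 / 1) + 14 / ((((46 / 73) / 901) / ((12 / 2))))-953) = 2772287 / 23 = 120534.22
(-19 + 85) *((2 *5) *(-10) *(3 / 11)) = -1800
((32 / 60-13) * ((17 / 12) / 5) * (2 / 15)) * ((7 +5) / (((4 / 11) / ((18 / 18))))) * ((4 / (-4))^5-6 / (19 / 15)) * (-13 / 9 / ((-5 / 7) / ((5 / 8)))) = 346857511 / 3078000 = 112.69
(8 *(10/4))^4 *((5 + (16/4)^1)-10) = -160000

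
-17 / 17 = -1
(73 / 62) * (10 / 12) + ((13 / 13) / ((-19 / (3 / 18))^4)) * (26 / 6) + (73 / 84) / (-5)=443858744153 / 549756532080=0.81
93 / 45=2.07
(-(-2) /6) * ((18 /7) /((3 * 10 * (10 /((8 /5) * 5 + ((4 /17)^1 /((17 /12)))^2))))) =335236 /14616175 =0.02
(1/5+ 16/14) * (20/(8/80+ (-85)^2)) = 1880/505757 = 0.00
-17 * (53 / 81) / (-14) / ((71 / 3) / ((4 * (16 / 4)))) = 7208 / 13419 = 0.54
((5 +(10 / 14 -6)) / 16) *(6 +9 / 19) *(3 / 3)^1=-0.12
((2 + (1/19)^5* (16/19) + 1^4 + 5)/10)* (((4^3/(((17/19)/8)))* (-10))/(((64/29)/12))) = -1047805906176/42093683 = -24892.24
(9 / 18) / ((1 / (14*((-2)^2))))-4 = 24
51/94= 0.54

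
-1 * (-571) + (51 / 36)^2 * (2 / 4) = 164737 / 288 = 572.00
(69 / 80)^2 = 4761 / 6400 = 0.74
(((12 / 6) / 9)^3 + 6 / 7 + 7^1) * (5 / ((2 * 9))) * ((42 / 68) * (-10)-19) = -42961570 / 780759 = -55.03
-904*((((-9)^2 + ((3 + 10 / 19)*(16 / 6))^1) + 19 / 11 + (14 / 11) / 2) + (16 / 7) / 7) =-2585545768 / 30723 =-84156.68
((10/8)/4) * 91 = 455/16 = 28.44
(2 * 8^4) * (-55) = -450560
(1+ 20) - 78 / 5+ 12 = 87 / 5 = 17.40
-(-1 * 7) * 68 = 476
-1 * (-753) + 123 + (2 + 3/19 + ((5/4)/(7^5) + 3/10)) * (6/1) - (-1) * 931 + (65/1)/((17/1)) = 99104079583/54286610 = 1825.57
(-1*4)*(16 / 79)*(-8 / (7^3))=512 / 27097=0.02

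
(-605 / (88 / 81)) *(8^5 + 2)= -72995175 / 4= -18248793.75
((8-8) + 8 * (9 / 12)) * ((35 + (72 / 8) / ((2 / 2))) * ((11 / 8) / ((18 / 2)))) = 121 / 3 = 40.33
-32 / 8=-4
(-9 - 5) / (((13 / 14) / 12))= -2352 / 13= -180.92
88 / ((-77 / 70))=-80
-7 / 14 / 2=-1 / 4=-0.25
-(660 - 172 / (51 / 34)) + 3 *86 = -862 / 3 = -287.33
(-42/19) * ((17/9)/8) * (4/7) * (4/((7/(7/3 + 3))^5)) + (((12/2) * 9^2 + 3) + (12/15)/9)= 568927683917/1163968785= 488.78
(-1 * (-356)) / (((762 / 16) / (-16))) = -45568 / 381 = -119.60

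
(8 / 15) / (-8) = -1 / 15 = -0.07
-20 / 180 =-1 / 9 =-0.11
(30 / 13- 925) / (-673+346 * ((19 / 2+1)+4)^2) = -23990 / 1873911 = -0.01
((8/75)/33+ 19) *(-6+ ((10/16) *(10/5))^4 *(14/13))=-263808097/4118400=-64.06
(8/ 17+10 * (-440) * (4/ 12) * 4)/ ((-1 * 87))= 299176/ 4437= 67.43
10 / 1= 10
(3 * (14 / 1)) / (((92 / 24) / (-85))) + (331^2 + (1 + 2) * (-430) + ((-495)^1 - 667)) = 2442087 / 23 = 106177.70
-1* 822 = -822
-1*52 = -52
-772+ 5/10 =-1543/2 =-771.50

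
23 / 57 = 0.40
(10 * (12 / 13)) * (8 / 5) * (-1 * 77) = -14784 / 13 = -1137.23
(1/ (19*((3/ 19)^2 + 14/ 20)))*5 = 950/ 2617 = 0.36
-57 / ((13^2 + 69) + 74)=-19 / 104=-0.18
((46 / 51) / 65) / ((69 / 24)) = 16 / 3315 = 0.00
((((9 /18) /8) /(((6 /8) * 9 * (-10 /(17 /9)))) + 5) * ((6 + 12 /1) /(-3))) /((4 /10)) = -48583 /648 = -74.97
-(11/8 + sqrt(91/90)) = -11/8 - sqrt(910)/30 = -2.38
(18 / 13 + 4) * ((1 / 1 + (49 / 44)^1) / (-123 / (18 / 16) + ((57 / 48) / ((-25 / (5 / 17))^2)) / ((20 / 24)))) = -1411042500 / 13555231547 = -0.10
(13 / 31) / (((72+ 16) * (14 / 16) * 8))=13 / 19096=0.00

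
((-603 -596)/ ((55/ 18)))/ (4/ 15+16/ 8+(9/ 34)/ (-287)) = -57435588/ 331637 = -173.19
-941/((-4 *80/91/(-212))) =-4538443/80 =-56730.54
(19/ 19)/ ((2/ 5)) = 5/ 2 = 2.50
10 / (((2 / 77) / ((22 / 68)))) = 4235 / 34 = 124.56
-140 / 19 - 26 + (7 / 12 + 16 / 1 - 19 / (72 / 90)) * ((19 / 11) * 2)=-36445 / 627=-58.13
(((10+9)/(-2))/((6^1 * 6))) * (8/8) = -19/72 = -0.26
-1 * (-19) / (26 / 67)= 48.96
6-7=-1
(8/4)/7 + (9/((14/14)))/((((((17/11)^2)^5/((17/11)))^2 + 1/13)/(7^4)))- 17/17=1431285536387015821580507/182825657794193917114598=7.83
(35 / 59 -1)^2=576 / 3481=0.17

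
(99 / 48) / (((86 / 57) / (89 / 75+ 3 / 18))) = 127281 / 68800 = 1.85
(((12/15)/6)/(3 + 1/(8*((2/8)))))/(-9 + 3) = -2/315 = -0.01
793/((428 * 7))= 793/2996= 0.26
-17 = -17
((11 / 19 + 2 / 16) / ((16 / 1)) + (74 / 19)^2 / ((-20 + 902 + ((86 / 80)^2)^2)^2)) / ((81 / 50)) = 260016262556575077070825 / 9569813275456401073333824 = 0.03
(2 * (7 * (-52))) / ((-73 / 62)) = 45136 / 73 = 618.30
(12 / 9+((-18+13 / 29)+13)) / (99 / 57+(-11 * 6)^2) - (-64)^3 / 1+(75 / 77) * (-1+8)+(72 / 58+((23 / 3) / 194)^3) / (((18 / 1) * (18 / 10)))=262150.86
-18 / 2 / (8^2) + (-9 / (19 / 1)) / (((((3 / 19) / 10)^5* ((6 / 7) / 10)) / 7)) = -204343328000729 / 5184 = -39418080247.05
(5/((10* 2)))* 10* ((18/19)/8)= 45/152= 0.30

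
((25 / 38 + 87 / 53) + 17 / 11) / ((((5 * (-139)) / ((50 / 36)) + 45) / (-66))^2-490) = -0.01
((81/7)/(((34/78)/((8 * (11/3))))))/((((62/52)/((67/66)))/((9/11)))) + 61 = 24487231/40579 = 603.45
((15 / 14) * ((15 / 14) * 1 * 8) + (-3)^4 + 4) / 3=4615 / 147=31.39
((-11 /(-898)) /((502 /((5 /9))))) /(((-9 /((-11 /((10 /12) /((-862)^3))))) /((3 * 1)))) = -38750487644 /1014291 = -38204.51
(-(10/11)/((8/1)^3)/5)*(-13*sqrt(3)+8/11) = -1/3872+13*sqrt(3)/2816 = 0.01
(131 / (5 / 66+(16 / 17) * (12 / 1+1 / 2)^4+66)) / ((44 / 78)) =260559 / 25855387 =0.01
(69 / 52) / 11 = 69 / 572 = 0.12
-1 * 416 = -416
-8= -8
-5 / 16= -0.31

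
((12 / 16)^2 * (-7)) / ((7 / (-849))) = 7641 / 16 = 477.56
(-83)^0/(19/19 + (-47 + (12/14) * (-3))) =-0.02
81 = 81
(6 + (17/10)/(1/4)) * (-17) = -1088/5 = -217.60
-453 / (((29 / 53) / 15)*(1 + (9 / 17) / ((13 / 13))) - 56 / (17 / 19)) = 6122295 / 845126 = 7.24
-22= -22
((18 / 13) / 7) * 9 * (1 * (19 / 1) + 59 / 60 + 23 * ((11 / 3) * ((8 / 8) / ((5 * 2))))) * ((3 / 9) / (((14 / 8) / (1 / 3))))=2046 / 637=3.21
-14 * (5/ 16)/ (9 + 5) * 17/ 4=-85/ 64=-1.33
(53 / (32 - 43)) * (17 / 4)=-901 / 44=-20.48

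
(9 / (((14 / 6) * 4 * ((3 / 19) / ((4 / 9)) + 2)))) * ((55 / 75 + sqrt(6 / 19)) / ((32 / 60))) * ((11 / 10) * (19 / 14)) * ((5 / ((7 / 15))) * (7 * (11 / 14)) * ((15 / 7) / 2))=209496375 * sqrt(114) / 55011712 + 2918982825 / 55011712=93.72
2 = 2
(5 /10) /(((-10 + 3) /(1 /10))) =-1 /140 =-0.01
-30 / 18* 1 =-5 / 3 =-1.67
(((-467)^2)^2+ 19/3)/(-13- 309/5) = -356721089455/561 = -635866469.62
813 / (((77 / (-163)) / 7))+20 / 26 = -1722637 / 143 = -12046.41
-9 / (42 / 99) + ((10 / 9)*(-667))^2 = 622820543 / 1134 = 549224.46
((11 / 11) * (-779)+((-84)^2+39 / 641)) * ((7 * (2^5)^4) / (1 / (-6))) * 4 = -708799761481728 / 641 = -1105771858785.85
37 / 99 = 0.37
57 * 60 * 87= 297540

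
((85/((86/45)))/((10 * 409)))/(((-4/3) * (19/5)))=-11475/5346448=-0.00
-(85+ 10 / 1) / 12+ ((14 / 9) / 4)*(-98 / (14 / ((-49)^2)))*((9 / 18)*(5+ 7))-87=-157245 / 4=-39311.25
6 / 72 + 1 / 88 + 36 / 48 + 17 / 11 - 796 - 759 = -409889 / 264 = -1552.61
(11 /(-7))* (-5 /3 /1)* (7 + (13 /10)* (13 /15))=13409 /630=21.28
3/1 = 3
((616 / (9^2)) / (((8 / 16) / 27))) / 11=112 / 3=37.33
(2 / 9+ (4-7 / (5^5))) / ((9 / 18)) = 237374 / 28125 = 8.44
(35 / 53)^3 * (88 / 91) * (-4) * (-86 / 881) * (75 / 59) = 0.14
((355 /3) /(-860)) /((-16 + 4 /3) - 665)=71 /350708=0.00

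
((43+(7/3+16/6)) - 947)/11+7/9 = -8014/99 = -80.95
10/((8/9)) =45/4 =11.25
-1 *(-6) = 6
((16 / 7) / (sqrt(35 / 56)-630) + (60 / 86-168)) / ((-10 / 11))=176*sqrt(10) / 111131825 + 25127133009 / 136533385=184.04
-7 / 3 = -2.33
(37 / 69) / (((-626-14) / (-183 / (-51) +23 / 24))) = -13727 / 3603456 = -0.00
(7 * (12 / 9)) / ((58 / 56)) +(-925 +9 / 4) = -317981 / 348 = -913.74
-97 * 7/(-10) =679/10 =67.90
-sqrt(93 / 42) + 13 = 13- sqrt(434) / 14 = 11.51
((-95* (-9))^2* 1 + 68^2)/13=735649/13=56588.38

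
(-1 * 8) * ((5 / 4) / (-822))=5 / 411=0.01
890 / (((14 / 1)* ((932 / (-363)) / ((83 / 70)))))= -2681481 / 91336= -29.36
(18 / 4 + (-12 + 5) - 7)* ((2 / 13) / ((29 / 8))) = -152 / 377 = -0.40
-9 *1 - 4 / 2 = -11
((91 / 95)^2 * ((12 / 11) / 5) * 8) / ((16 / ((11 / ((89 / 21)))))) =1043406 / 4016125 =0.26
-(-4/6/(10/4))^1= 4/15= 0.27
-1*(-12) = 12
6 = 6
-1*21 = -21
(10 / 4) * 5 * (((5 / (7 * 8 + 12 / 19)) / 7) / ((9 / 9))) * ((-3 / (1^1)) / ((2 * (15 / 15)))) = -7125 / 30128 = -0.24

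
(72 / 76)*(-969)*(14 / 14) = -918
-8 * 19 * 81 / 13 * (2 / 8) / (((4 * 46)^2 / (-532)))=204687 / 55016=3.72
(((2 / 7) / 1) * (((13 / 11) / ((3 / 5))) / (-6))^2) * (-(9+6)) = -21125 / 45738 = -0.46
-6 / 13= -0.46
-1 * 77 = -77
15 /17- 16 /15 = -47 /255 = -0.18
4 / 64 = 1 / 16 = 0.06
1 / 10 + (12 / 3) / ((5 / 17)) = 137 / 10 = 13.70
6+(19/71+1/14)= 6301/994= 6.34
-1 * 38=-38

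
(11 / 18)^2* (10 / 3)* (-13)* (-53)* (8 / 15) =333476 / 729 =457.44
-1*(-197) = 197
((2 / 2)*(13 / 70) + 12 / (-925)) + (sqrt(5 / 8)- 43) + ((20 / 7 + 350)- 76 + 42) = sqrt(10) / 4 + 3574587 / 12950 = 276.82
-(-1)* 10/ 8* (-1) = -5/ 4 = -1.25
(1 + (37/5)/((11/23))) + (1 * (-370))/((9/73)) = -1477396/495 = -2984.64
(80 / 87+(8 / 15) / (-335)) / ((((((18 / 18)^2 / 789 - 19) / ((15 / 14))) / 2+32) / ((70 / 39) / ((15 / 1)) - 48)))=-98541936184 / 51867462075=-1.90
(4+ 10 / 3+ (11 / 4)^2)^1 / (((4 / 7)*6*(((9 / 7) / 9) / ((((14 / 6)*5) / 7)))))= 175175 / 3456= 50.69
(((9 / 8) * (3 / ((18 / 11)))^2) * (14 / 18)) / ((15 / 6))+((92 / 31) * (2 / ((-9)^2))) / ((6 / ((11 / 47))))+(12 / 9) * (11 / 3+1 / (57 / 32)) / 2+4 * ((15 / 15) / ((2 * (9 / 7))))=2988666527 / 538157520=5.55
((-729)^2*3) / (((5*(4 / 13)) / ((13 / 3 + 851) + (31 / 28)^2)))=13918520037591 / 15680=887660716.68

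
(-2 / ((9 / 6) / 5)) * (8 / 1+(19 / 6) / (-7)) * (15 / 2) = -7925 / 21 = -377.38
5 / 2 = 2.50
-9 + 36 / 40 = -8.10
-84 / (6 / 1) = -14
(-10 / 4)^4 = 625 / 16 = 39.06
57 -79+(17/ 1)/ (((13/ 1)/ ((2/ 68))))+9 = -12.96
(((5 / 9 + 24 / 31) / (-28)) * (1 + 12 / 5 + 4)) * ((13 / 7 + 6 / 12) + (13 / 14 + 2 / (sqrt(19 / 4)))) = -45103 / 39060 - 1961 * sqrt(19) / 26505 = -1.48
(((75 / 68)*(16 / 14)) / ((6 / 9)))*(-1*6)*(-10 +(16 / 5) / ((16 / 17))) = 8910 / 119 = 74.87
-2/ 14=-1/ 7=-0.14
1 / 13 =0.08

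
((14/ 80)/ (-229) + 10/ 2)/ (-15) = -45793/ 137400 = -0.33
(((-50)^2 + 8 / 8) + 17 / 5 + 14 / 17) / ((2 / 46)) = 4897712 / 85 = 57620.14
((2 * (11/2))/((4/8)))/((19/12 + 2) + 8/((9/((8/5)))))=3960/901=4.40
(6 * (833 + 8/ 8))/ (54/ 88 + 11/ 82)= 9027216/ 1349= 6691.78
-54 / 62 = -27 / 31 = -0.87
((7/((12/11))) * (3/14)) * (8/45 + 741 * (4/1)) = 366817/90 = 4075.74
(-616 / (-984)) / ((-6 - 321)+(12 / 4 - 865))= -77 / 146247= -0.00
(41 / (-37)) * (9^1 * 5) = -1845 / 37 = -49.86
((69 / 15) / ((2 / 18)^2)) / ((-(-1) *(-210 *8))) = -621 / 2800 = -0.22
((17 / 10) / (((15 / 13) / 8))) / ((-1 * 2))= -442 / 75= -5.89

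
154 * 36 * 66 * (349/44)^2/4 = 23020389/4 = 5755097.25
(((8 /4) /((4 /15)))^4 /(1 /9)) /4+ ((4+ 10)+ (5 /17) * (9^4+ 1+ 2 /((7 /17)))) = 4060927 /448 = 9064.57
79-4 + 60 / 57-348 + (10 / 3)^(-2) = -516529 / 1900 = -271.86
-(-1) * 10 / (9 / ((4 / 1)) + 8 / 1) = 40 / 41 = 0.98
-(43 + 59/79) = -3456/79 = -43.75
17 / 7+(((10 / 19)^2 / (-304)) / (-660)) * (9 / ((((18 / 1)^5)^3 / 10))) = 23075903716891551842697391 / 9501842706955344876404736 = 2.43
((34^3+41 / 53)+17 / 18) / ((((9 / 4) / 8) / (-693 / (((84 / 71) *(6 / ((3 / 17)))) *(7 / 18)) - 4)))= -3448434344420 / 510867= -6750160.70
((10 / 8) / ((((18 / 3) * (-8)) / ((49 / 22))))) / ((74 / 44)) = -245 / 7104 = -0.03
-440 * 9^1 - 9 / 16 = -63369 / 16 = -3960.56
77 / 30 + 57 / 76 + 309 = 18739 / 60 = 312.32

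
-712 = -712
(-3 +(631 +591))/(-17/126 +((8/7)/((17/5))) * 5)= 373014/473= 788.61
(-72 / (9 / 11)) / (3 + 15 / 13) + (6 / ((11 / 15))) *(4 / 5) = -4348 / 297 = -14.64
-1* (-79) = 79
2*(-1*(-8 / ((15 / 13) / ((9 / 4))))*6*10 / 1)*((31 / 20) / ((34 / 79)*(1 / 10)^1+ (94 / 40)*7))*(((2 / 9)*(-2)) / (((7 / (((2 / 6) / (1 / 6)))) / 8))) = -32601088 / 182413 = -178.72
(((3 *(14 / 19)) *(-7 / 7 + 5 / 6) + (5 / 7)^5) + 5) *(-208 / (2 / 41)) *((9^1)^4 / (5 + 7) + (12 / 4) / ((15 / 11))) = -18004734445074 / 1596665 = -11276463.41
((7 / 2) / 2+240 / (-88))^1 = -43 / 44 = -0.98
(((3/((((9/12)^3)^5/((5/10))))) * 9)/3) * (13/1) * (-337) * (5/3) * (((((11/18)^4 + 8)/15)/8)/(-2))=7850355209535488/94143178827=83387.40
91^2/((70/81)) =95823/10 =9582.30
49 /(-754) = -49 /754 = -0.06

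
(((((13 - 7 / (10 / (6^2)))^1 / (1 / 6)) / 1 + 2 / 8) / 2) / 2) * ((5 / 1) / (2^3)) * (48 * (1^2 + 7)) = -4377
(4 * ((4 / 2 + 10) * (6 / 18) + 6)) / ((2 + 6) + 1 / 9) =360 / 73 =4.93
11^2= 121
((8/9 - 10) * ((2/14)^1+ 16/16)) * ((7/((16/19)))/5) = -779/45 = -17.31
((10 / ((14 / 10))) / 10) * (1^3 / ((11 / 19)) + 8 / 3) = 725 / 231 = 3.14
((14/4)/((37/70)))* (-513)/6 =-41895/74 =-566.15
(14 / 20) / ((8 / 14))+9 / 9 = 89 / 40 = 2.22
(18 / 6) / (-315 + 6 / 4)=-2 / 209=-0.01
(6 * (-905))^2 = 29484900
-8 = -8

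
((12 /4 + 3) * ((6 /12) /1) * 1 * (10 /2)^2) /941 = 75 /941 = 0.08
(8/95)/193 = 8/18335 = 0.00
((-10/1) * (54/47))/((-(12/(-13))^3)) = -10985/752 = -14.61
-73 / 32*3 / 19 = -219 / 608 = -0.36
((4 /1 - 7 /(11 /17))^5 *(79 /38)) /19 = -187470703125 /116278822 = -1612.25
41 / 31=1.32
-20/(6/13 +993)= -52/2583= -0.02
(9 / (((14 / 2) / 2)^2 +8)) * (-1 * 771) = -1028 / 3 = -342.67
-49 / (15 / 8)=-392 / 15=-26.13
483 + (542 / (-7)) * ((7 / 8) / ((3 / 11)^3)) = -308537 / 108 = -2856.82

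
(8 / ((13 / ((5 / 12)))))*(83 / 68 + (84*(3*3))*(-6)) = -1541825 / 1326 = -1162.76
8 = 8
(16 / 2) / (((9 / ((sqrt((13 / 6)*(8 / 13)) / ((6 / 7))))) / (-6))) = -112*sqrt(3) / 27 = -7.18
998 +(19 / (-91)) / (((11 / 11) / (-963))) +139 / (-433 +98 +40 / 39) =1420729564 / 1185275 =1198.65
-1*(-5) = 5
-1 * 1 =-1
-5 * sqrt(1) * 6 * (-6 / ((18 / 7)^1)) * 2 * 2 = 280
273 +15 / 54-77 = 3533 / 18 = 196.28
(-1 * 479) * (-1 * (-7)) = -3353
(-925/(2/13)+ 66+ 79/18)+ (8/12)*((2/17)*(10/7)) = -6363881/1071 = -5942.00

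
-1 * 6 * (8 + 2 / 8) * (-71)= 7029 / 2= 3514.50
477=477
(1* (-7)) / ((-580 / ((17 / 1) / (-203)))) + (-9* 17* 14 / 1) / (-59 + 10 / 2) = 2001529 / 50460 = 39.67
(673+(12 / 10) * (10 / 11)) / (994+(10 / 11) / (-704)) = 2610080 / 3848763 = 0.68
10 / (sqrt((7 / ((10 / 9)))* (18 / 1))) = 10* sqrt(35) / 63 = 0.94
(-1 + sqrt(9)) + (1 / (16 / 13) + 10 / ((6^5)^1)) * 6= 1115 / 162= 6.88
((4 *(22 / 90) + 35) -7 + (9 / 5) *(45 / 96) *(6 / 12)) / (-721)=-84671 / 2076480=-0.04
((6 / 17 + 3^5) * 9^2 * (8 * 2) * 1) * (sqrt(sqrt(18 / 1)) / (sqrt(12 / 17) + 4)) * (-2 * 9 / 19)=-96507936 * 2^(1 / 4) * sqrt(3) / 1235 + 144761904 * sqrt(17) * 2^(1 / 4) / 20995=-127150.53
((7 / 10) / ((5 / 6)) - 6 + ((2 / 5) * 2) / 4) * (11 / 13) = -1364 / 325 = -4.20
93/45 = 31/15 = 2.07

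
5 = 5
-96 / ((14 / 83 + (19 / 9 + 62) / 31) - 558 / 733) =-1629511776 / 25045595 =-65.06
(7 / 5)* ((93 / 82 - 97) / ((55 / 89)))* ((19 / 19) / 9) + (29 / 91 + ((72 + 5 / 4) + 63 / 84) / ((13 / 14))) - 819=-763.12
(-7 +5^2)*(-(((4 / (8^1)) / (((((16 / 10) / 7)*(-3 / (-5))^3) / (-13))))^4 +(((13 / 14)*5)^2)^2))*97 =-2436970122273751152960625 / 4645737234432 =-524560473246.76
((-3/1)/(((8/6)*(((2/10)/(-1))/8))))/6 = 15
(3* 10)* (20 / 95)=120 / 19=6.32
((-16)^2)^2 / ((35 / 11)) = 720896 / 35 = 20597.03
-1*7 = -7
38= 38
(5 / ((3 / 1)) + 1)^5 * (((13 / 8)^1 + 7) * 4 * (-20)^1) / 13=-7536640 / 1053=-7157.30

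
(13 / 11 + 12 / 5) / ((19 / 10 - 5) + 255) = 394 / 27709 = 0.01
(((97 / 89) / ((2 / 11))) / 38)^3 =1214767763 / 309464471744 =0.00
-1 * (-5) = 5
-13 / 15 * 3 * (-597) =7761 / 5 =1552.20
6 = 6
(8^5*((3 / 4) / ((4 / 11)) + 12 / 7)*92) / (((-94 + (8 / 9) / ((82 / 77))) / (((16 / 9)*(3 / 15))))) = -26141589504 / 601615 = -43452.36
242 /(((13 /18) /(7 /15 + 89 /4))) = 494769 /65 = 7611.83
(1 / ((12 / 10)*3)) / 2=5 / 36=0.14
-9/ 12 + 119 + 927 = 4181/ 4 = 1045.25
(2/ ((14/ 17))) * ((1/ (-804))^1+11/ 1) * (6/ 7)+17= 261953/ 6566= 39.90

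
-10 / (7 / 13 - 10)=130 / 123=1.06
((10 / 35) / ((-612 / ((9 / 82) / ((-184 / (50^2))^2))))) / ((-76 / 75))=0.01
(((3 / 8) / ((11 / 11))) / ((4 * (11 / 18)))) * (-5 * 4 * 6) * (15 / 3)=-2025 / 22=-92.05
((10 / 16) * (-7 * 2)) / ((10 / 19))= -133 / 8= -16.62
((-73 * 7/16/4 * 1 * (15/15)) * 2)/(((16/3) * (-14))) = 219/1024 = 0.21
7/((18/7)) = 49/18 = 2.72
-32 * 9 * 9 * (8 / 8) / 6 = -432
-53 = -53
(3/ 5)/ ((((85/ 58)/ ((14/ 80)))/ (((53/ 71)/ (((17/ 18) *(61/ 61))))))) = 290493/ 5129750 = 0.06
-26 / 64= -0.41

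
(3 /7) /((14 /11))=0.34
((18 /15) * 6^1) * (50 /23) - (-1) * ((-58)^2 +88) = 79756 /23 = 3467.65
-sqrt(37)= -6.08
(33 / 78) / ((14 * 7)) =11 / 2548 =0.00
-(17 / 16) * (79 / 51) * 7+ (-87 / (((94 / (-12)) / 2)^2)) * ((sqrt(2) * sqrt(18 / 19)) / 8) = -553 / 48 - 9396 * sqrt(19) / 41971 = -12.50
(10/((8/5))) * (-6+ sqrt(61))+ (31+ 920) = 25 * sqrt(61)/4+ 1827/2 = 962.31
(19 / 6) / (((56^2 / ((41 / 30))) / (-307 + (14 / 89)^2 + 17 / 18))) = -4855758617 / 11497489920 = -0.42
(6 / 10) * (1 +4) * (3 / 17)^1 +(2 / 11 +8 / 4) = 507 / 187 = 2.71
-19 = -19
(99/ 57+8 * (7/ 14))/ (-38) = -109/ 722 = -0.15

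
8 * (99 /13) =60.92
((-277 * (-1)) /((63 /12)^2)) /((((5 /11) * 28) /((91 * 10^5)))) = 3168880000 /441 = 7185668.93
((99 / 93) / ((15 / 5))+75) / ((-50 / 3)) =-3504 / 775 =-4.52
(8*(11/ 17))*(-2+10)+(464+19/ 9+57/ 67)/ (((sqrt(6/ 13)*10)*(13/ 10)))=704/ 17+140789*sqrt(78)/ 23517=94.28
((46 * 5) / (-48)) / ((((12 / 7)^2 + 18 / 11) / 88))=-681835 / 7398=-92.16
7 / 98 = 1 / 14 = 0.07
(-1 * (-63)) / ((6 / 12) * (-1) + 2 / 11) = -198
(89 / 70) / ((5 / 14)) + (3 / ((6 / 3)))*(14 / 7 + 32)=1364 / 25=54.56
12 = 12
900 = 900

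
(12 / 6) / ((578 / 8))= 8 / 289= 0.03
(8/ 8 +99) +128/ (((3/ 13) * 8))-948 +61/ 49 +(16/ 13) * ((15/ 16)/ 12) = -5941877/ 7644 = -777.33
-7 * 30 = -210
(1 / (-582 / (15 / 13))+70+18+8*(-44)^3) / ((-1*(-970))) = -1718450453 / 2446340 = -702.46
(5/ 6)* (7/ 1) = 35/ 6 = 5.83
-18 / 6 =-3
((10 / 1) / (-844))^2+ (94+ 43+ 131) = 47726537 / 178084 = 268.00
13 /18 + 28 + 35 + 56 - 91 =517 /18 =28.72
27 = 27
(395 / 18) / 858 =395 / 15444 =0.03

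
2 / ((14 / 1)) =1 / 7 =0.14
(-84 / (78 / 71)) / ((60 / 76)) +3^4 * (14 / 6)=92.15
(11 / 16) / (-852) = -0.00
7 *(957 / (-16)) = -6699 / 16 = -418.69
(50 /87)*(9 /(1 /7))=36.21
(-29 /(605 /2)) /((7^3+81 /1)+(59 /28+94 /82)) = -66584 /296744635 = -0.00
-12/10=-6/5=-1.20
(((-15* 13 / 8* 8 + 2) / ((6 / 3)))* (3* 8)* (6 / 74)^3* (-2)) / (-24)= -5211 / 50653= -0.10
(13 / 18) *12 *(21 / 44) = 91 / 22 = 4.14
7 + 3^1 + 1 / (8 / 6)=43 / 4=10.75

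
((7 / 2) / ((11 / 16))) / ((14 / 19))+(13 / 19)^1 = 7.59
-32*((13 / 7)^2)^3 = -154457888 / 117649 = -1312.87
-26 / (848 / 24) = -39 / 53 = -0.74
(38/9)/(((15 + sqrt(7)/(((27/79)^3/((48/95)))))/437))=-10752292477595250/348200972463007 + 9072300434922720 *sqrt(7)/348200972463007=38.05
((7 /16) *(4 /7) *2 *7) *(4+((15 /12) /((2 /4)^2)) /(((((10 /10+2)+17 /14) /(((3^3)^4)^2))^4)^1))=4277506168366871328755457880479405792742874797924934 /12117361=353006415205990093779945800000000000000000000.00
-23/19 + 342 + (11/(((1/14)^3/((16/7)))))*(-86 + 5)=-106172213/19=-5588011.21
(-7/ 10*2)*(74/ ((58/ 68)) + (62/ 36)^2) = -5901371/ 46980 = -125.61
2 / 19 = 0.11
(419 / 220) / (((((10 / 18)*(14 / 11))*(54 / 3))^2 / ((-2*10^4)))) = -23045 / 98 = -235.15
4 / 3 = 1.33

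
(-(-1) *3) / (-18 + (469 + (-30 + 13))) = 3 / 434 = 0.01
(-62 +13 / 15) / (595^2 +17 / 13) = -11921 / 69035130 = -0.00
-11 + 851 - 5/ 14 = 839.64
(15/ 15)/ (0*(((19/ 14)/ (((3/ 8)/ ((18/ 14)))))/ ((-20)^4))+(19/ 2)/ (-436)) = -872/ 19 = -45.89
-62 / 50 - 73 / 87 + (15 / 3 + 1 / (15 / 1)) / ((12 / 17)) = 33269 / 6525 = 5.10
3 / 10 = 0.30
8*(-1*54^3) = -1259712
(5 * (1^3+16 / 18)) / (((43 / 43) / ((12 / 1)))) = 340 / 3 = 113.33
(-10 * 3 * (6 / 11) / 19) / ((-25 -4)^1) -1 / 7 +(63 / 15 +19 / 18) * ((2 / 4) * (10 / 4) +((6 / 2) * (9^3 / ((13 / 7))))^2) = 18812975369778859 / 2581258680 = 7288295.25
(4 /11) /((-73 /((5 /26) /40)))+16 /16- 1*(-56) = 2380091 /41756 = 57.00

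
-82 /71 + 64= 4462 /71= 62.85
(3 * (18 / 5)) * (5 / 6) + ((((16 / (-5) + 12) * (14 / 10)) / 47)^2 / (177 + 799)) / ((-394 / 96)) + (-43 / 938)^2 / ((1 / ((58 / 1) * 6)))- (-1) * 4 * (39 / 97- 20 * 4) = -109262263082029530964 / 353988549495625625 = -308.66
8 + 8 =16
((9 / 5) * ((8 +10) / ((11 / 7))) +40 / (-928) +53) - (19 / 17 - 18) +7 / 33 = 29502059 / 325380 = 90.67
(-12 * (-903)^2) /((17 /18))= -176128344 /17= -10360490.82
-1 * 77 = -77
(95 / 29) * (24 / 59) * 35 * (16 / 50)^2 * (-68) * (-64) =889061376 / 42775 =20784.60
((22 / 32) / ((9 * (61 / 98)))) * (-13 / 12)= -7007 / 52704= -0.13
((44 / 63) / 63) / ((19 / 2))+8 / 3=201184 / 75411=2.67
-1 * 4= -4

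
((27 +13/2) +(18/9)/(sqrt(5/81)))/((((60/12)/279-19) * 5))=-18693/52960-2511 * sqrt(5)/66200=-0.44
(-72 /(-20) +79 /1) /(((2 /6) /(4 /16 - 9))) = -8673 /4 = -2168.25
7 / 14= 1 / 2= 0.50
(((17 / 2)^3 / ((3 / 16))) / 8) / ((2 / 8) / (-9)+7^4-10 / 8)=14739 / 86390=0.17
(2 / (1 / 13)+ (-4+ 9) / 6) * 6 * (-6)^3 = -34776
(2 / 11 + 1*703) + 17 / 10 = 77537 / 110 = 704.88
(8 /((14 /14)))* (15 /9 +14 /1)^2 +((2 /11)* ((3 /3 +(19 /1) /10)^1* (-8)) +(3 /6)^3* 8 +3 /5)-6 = 967694 /495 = 1954.94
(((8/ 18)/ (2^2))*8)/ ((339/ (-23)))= -184/ 3051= -0.06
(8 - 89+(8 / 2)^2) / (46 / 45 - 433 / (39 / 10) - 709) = 0.08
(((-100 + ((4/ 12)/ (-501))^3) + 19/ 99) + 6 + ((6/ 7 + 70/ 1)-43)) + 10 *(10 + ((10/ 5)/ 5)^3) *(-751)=-494421145702079489/ 6535934264475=-75646.59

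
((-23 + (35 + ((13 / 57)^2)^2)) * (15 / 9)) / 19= 633502865 / 601692057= 1.05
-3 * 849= -2547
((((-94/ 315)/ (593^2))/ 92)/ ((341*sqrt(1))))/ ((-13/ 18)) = 47/ 1254882313685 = 0.00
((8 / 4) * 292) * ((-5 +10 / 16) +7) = 1533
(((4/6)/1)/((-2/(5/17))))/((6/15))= -25/102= -0.25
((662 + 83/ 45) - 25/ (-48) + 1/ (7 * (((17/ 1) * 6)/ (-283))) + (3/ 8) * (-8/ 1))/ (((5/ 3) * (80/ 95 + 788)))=1076004523/ 2140286400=0.50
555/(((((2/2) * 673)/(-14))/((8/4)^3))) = -62160/673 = -92.36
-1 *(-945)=945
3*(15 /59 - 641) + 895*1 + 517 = -30104 /59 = -510.24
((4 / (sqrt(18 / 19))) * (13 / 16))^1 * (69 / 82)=2.81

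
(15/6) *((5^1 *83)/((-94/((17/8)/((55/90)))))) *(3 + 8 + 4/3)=-3915525/8272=-473.35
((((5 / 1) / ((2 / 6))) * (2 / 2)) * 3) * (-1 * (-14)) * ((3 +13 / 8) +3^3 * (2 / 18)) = 19215 / 4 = 4803.75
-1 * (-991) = 991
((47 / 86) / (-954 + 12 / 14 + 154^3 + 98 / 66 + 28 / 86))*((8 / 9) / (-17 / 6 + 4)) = 4136 / 36268488727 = 0.00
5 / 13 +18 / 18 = 18 / 13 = 1.38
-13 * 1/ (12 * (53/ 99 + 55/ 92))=-9867/ 10321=-0.96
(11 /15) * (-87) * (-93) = 29667 /5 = 5933.40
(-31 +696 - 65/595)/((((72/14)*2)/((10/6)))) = 65935/612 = 107.74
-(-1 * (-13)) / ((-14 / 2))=13 / 7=1.86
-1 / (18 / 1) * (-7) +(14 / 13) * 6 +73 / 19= 47539 / 4446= 10.69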